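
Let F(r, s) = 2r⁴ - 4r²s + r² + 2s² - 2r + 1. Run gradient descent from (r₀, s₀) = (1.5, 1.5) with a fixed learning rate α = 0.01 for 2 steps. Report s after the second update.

∇F = (8r³ - 8rs + 2r - 2, -4r² + 4s)
(r₁, s₁) = (1.5, 1.5) − 0.01·(10, -3) = (1.4, 1.53)
(r₂, s₂) = (1.4, 1.53) − 0.01·(5.616, -1.72) = (1.34384, 1.5472)
s = 1.5472

1.5472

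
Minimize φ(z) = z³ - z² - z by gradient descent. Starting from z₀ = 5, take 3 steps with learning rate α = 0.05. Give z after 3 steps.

φ′(z) = 3z² - 2z - 1
z₁ = 5 − 0.05·64 = 1.8
z₂ = 1.8 − 0.05·5.12 = 1.544
z₃ = 1.544 − 0.05·3.063808 = 1.3908096

1.3908096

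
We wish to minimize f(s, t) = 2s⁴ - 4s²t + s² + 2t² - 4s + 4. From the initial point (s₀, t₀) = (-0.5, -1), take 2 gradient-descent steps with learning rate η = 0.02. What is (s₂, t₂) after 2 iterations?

(-0.16048, -0.8208)

∇f = (8s³ - 8st + 2s - 4, -4s² + 4t)
Step 1: at (-0.5, -1), ∇f = (-10, -5) → (-0.5, -1) − 0.02·(-10, -5) = (-0.3, -0.9)
Step 2: at (-0.3, -0.9), ∇f = (-6.976, -3.96) → (-0.3, -0.9) − 0.02·(-6.976, -3.96) = (-0.16048, -0.8208)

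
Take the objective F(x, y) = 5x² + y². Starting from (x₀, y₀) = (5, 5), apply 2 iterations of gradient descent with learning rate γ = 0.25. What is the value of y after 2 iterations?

1.25

∇F = (10x, 2y)
(x₁, y₁) = (5, 5) − 0.25·(50, 10) = (-7.5, 2.5)
(x₂, y₂) = (-7.5, 2.5) − 0.25·(-75, 5) = (11.25, 1.25)
y = 1.25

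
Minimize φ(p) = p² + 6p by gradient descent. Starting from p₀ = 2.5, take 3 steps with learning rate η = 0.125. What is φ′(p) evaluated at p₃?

4.640625

φ′(p) = 2p + 6
p₁ = 2.5 − 0.125·11 = 1.125
p₂ = 1.125 − 0.125·8.25 = 0.09375
p₃ = 0.09375 − 0.125·6.1875 = -0.6796875
φ′(p) at (-0.6796875) = 4.640625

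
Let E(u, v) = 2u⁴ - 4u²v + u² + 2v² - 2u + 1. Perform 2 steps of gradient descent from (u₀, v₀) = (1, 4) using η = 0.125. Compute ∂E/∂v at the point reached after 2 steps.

∇E = (8u³ - 8uv + 2u - 2, -4u² + 4v)
Step 1: at (1, 4), ∇E = (-24, 12) → (1, 4) − 0.125·(-24, 12) = (4, 2.5)
Step 2: at (4, 2.5), ∇E = (438, -54) → (4, 2.5) − 0.125·(438, -54) = (-50.75, 9.25)
∂E/∂v at (-50.75, 9.25) = -10265.25

-10265.25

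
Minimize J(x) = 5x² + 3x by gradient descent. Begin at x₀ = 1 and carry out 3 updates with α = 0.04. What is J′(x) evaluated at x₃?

2.808

J′(x) = 10x + 3
Step 1: J′(1) = 13; x₁ = 1 − 0.04·13 = 0.48
Step 2: J′(0.48) = 7.8; x₂ = 0.48 − 0.04·7.8 = 0.168
Step 3: J′(0.168) = 4.68; x₃ = 0.168 − 0.04·4.68 = -0.0192
J′(x) at (-0.0192) = 2.808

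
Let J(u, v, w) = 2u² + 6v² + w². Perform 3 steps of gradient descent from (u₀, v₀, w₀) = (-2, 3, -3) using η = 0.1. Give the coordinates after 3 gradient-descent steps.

∇J = (4u, 12v, 2w)
Step 1: at (-2, 3, -3), ∇J = (-8, 36, -6) → (-2, 3, -3) − 0.1·(-8, 36, -6) = (-1.2, -0.6, -2.4)
Step 2: at (-1.2, -0.6, -2.4), ∇J = (-4.8, -7.2, -4.8) → (-1.2, -0.6, -2.4) − 0.1·(-4.8, -7.2, -4.8) = (-0.72, 0.12, -1.92)
Step 3: at (-0.72, 0.12, -1.92), ∇J = (-2.88, 1.44, -3.84) → (-0.72, 0.12, -1.92) − 0.1·(-2.88, 1.44, -3.84) = (-0.432, -0.024, -1.536)

(-0.432, -0.024, -1.536)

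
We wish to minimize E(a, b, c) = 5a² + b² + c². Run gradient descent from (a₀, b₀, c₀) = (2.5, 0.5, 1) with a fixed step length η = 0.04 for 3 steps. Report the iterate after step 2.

(0.9, 0.4232, 0.8464)

∇E = (10a, 2b, 2c)
Step 1: at (2.5, 0.5, 1), ∇E = (25, 1, 2) → (2.5, 0.5, 1) − 0.04·(25, 1, 2) = (1.5, 0.46, 0.92)
Step 2: at (1.5, 0.46, 0.92), ∇E = (15, 0.92, 1.84) → (1.5, 0.46, 0.92) − 0.04·(15, 0.92, 1.84) = (0.9, 0.4232, 0.8464)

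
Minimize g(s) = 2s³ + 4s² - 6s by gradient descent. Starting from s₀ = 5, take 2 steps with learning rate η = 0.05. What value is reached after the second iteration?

g′(s) = 6s² + 8s - 6
Step 1: g′(5) = 184; s₁ = 5 − 0.05·184 = -4.2
Step 2: g′(-4.2) = 66.24; s₂ = -4.2 − 0.05·66.24 = -7.512

-7.512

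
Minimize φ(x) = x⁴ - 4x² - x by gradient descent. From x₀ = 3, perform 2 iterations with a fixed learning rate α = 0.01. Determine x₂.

φ′(x) = 4x³ - 8x - 1
x₁ = 3 − 0.01·83 = 2.17
x₂ = 2.17 − 0.01·22.513252 = 1.94486748

1.94486748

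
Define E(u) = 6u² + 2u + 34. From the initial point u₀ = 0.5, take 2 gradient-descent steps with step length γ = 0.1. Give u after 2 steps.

E′(u) = 12u + 2
u₁ = 0.5 − 0.1·8 = -0.3
u₂ = -0.3 − 0.1·(-1.6) = -0.14

-0.14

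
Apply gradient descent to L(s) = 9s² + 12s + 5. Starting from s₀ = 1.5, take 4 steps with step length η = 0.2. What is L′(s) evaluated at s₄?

L′(s) = 18s + 12
Step 1: L′(1.5) = 39; s₁ = 1.5 − 0.2·39 = -6.3
Step 2: L′(-6.3) = -101.4; s₂ = -6.3 − 0.2·(-101.4) = 13.98
Step 3: L′(13.98) = 263.64; s₃ = 13.98 − 0.2·263.64 = -38.748
Step 4: L′(-38.748) = -685.464; s₄ = -38.748 − 0.2·(-685.464) = 98.3448
L′(s) at (98.3448) = 1782.2064

1782.2064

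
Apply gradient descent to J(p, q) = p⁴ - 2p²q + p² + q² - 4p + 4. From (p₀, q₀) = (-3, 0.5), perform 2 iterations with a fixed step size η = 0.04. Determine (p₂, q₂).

(1.28233728, 1.260832)

∇J = (4p³ - 4pq + 2p - 4, -2p² + 2q)
Step 1: at (-3, 0.5), ∇J = (-112, -17) → (-3, 0.5) − 0.04·(-112, -17) = (1.48, 1.18)
Step 2: at (1.48, 1.18), ∇J = (4.941568, -2.0208) → (1.48, 1.18) − 0.04·(4.941568, -2.0208) = (1.28233728, 1.260832)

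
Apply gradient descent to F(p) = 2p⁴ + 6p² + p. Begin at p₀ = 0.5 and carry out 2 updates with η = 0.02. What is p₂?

0.23211136

F′(p) = 8p³ + 12p + 1
p₁ = 0.5 − 0.02·8 = 0.34
p₂ = 0.34 − 0.02·5.394432 = 0.23211136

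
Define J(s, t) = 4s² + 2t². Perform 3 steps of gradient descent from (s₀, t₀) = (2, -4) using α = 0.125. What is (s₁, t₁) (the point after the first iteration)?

(0, -2)

∇J = (8s, 4t)
(s₁, t₁) = (2, -4) − 0.125·(16, -16) = (0, -2)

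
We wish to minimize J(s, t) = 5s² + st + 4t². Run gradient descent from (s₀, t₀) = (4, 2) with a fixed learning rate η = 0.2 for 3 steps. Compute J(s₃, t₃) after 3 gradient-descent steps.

167.051264

∇J = (10s + t, s + 8t)
Step 1: at (4, 2), ∇J = (42, 20) → (4, 2) − 0.2·(42, 20) = (-4.4, -2)
Step 2: at (-4.4, -2), ∇J = (-46, -20.4) → (-4.4, -2) − 0.2·(-46, -20.4) = (4.8, 2.08)
Step 3: at (4.8, 2.08), ∇J = (50.08, 21.44) → (4.8, 2.08) − 0.2·(50.08, 21.44) = (-5.216, -2.208)
J(-5.216, -2.208) = 167.051264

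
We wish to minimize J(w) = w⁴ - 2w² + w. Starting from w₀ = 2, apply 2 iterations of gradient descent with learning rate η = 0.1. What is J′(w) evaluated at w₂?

J′(w) = 4w³ - 4w + 1
Step 1: J′(2) = 25; w₁ = 2 − 0.1·25 = -0.5
Step 2: J′(-0.5) = 2.5; w₂ = -0.5 − 0.1·2.5 = -0.75
J′(w) at (-0.75) = 2.3125

2.3125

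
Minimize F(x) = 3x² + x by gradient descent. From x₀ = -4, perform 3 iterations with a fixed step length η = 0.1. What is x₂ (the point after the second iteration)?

F′(x) = 6x + 1
Step 1: F′(-4) = -23; x₁ = -4 − 0.1·(-23) = -1.7
Step 2: F′(-1.7) = -9.2; x₂ = -1.7 − 0.1·(-9.2) = -0.78

-0.78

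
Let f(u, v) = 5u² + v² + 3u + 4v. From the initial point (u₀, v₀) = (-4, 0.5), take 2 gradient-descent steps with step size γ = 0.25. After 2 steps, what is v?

-1.375

∇f = (10u + 3, 2v + 4)
Step 1: at (-4, 0.5), ∇f = (-37, 5) → (-4, 0.5) − 0.25·(-37, 5) = (5.25, -0.75)
Step 2: at (5.25, -0.75), ∇f = (55.5, 2.5) → (5.25, -0.75) − 0.25·(55.5, 2.5) = (-8.625, -1.375)
v = -1.375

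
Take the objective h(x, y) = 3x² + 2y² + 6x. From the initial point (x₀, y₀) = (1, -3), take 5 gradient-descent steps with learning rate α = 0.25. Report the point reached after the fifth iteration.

∇h = (6x + 6, 4y)
(x₁, y₁) = (1, -3) − 0.25·(12, -12) = (-2, 0)
(x₂, y₂) = (-2, 0) − 0.25·(-6, 0) = (-0.5, 0)
(x₃, y₃) = (-0.5, 0) − 0.25·(3, 0) = (-1.25, 0)
(x₄, y₄) = (-1.25, 0) − 0.25·(-1.5, 0) = (-0.875, 0)
(x₅, y₅) = (-0.875, 0) − 0.25·(0.75, 0) = (-1.0625, 0)

(-1.0625, 0)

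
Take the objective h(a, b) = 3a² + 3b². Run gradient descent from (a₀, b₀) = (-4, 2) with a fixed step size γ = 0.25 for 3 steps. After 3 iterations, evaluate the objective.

0.9375

∇h = (6a, 6b)
Step 1: at (-4, 2), ∇h = (-24, 12) → (-4, 2) − 0.25·(-24, 12) = (2, -1)
Step 2: at (2, -1), ∇h = (12, -6) → (2, -1) − 0.25·(12, -6) = (-1, 0.5)
Step 3: at (-1, 0.5), ∇h = (-6, 3) → (-1, 0.5) − 0.25·(-6, 3) = (0.5, -0.25)
h(0.5, -0.25) = 0.9375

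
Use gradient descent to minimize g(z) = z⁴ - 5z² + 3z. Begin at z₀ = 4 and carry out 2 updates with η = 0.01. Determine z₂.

g′(z) = 4z³ - 10z + 3
z₁ = 4 − 0.01·219 = 1.81
z₂ = 1.81 − 0.01·8.618964 = 1.72381036

1.72381036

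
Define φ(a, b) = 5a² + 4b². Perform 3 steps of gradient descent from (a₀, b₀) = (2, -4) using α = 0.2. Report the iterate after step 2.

(2, -1.44)

∇φ = (10a, 8b)
(a₁, b₁) = (2, -4) − 0.2·(20, -32) = (-2, 2.4)
(a₂, b₂) = (-2, 2.4) − 0.2·(-20, 19.2) = (2, -1.44)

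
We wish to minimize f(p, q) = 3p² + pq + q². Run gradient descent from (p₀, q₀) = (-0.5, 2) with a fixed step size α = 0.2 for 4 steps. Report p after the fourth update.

-0.0832

∇f = (6p + q, p + 2q)
Step 1: at (-0.5, 2), ∇f = (-1, 3.5) → (-0.5, 2) − 0.2·(-1, 3.5) = (-0.3, 1.3)
Step 2: at (-0.3, 1.3), ∇f = (-0.5, 2.3) → (-0.3, 1.3) − 0.2·(-0.5, 2.3) = (-0.2, 0.84)
Step 3: at (-0.2, 0.84), ∇f = (-0.36, 1.48) → (-0.2, 0.84) − 0.2·(-0.36, 1.48) = (-0.128, 0.544)
Step 4: at (-0.128, 0.544), ∇f = (-0.224, 0.96) → (-0.128, 0.544) − 0.2·(-0.224, 0.96) = (-0.0832, 0.352)
p = -0.0832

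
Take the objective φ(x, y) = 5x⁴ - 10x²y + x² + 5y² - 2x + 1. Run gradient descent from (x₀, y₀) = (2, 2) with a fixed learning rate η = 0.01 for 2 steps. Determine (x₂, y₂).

∇φ = (20x³ - 20xy + 2x - 2, -10x² + 10y)
(x₁, y₁) = (2, 2) − 0.01·(82, -20) = (1.18, 2.2)
(x₂, y₂) = (1.18, 2.2) − 0.01·(-18.69936, 8.076) = (1.3669936, 2.11924)

(1.3669936, 2.11924)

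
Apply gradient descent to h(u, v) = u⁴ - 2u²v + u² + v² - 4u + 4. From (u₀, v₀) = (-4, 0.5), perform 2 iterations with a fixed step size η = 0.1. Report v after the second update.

99.68

∇h = (4u³ - 4uv + 2u - 4, -2u² + 2v)
Step 1: at (-4, 0.5), ∇h = (-260, -31) → (-4, 0.5) − 0.1·(-260, -31) = (22, 3.6)
Step 2: at (22, 3.6), ∇h = (42315.2, -960.8) → (22, 3.6) − 0.1·(42315.2, -960.8) = (-4209.52, 99.68)
v = 99.68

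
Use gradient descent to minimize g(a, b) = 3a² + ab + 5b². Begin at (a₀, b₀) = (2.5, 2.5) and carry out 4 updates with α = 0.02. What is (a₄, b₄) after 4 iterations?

(1.3847332, 0.909226)

∇g = (6a + b, a + 10b)
(a₁, b₁) = (2.5, 2.5) − 0.02·(17.5, 27.5) = (2.15, 1.95)
(a₂, b₂) = (2.15, 1.95) − 0.02·(14.85, 21.65) = (1.853, 1.517)
(a₃, b₃) = (1.853, 1.517) − 0.02·(12.635, 17.023) = (1.6003, 1.17654)
(a₄, b₄) = (1.6003, 1.17654) − 0.02·(10.77834, 13.3657) = (1.3847332, 0.909226)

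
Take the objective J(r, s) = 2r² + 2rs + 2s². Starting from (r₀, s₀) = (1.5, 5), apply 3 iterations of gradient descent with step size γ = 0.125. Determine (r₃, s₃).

∇J = (4r + 2s, 2r + 4s)
Step 1: at (1.5, 5), ∇J = (16, 23) → (1.5, 5) − 0.125·(16, 23) = (-0.5, 2.125)
Step 2: at (-0.5, 2.125), ∇J = (2.25, 7.5) → (-0.5, 2.125) − 0.125·(2.25, 7.5) = (-0.78125, 1.1875)
Step 3: at (-0.78125, 1.1875), ∇J = (-0.75, 3.1875) → (-0.78125, 1.1875) − 0.125·(-0.75, 3.1875) = (-0.6875, 0.7890625)

(-0.6875, 0.7890625)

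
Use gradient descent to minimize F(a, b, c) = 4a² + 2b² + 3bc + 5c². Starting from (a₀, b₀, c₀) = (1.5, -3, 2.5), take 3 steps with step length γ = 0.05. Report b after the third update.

∇F = (8a, 4b + 3c, 3b + 10c)
(a₁, b₁, c₁) = (1.5, -3, 2.5) − 0.05·(12, -4.5, 16) = (0.9, -2.775, 1.7)
(a₂, b₂, c₂) = (0.9, -2.775, 1.7) − 0.05·(7.2, -6, 8.675) = (0.54, -2.475, 1.26625)
(a₃, b₃, c₃) = (0.54, -2.475, 1.26625) − 0.05·(4.32, -6.10125, 5.2375) = (0.324, -2.1699375, 1.004375)
b = -2.1699375

-2.1699375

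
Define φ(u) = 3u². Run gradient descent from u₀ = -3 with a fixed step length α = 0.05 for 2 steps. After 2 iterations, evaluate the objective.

φ′(u) = 6u
u₁ = -3 − 0.05·(-18) = -2.1
u₂ = -2.1 − 0.05·(-12.6) = -1.47
φ(-1.47) = 6.4827

6.4827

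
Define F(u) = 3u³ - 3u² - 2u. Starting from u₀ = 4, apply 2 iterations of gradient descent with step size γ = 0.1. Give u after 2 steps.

F′(u) = 9u² - 6u - 2
u₁ = 4 − 0.1·118 = -7.8
u₂ = -7.8 − 0.1·592.36 = -67.036

-67.036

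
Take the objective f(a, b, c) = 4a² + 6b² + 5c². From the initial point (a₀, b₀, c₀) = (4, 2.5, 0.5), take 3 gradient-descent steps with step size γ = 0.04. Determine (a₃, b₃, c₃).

(1.257728, 0.35152, 0.108)

∇f = (8a, 12b, 10c)
(a₁, b₁, c₁) = (4, 2.5, 0.5) − 0.04·(32, 30, 5) = (2.72, 1.3, 0.3)
(a₂, b₂, c₂) = (2.72, 1.3, 0.3) − 0.04·(21.76, 15.6, 3) = (1.8496, 0.676, 0.18)
(a₃, b₃, c₃) = (1.8496, 0.676, 0.18) − 0.04·(14.7968, 8.112, 1.8) = (1.257728, 0.35152, 0.108)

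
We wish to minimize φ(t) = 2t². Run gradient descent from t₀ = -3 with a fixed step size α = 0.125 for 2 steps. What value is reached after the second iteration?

-0.75

φ′(t) = 4t
t₁ = -3 − 0.125·(-12) = -1.5
t₂ = -1.5 − 0.125·(-6) = -0.75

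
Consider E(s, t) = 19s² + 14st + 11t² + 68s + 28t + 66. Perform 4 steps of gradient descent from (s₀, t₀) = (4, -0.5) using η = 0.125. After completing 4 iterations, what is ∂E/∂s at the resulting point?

98534.0625

∇E = (38s + 14t + 68, 14s + 22t + 28)
(s₁, t₁) = (4, -0.5) − 0.125·(213, 73) = (-22.625, -9.625)
(s₂, t₂) = (-22.625, -9.625) − 0.125·(-926.5, -500.5) = (93.1875, 52.9375)
(s₃, t₃) = (93.1875, 52.9375) − 0.125·(4350.25, 2497.25) = (-450.59375, -259.21875)
(s₄, t₄) = (-450.59375, -259.21875) − 0.125·(-20683.625, -11983.125) = (2134.859375, 1238.671875)
∂E/∂s at (2134.859375, 1238.671875) = 98534.0625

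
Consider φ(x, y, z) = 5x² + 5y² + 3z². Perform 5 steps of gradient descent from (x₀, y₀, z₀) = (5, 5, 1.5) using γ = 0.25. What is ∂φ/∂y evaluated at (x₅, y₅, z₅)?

-379.6875

∇φ = (10x, 10y, 6z)
Step 1: at (5, 5, 1.5), ∇φ = (50, 50, 9) → (5, 5, 1.5) − 0.25·(50, 50, 9) = (-7.5, -7.5, -0.75)
Step 2: at (-7.5, -7.5, -0.75), ∇φ = (-75, -75, -4.5) → (-7.5, -7.5, -0.75) − 0.25·(-75, -75, -4.5) = (11.25, 11.25, 0.375)
Step 3: at (11.25, 11.25, 0.375), ∇φ = (112.5, 112.5, 2.25) → (11.25, 11.25, 0.375) − 0.25·(112.5, 112.5, 2.25) = (-16.875, -16.875, -0.1875)
Step 4: at (-16.875, -16.875, -0.1875), ∇φ = (-168.75, -168.75, -1.125) → (-16.875, -16.875, -0.1875) − 0.25·(-168.75, -168.75, -1.125) = (25.3125, 25.3125, 0.09375)
Step 5: at (25.3125, 25.3125, 0.09375), ∇φ = (253.125, 253.125, 0.5625) → (25.3125, 25.3125, 0.09375) − 0.25·(253.125, 253.125, 0.5625) = (-37.96875, -37.96875, -0.046875)
∂φ/∂y at (-37.96875, -37.96875, -0.046875) = -379.6875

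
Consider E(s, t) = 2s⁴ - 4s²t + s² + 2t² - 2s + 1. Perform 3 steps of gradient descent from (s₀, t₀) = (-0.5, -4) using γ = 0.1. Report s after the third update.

∇E = (8s³ - 8st + 2s - 2, -4s² + 4t)
Step 1: at (-0.5, -4), ∇E = (-20, -17) → (-0.5, -4) − 0.1·(-20, -17) = (1.5, -2.3)
Step 2: at (1.5, -2.3), ∇E = (55.6, -18.2) → (1.5, -2.3) − 0.1·(55.6, -18.2) = (-4.06, -0.48)
Step 3: at (-4.06, -0.48), ∇E = (-561.097728, -67.8544) → (-4.06, -0.48) − 0.1·(-561.097728, -67.8544) = (52.0497728, 6.30544)
s = 52.0497728

52.0497728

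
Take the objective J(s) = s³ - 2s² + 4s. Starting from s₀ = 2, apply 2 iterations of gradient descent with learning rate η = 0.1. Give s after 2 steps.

0.848

J′(s) = 3s² - 4s + 4
Step 1: J′(2) = 8; s₁ = 2 − 0.1·8 = 1.2
Step 2: J′(1.2) = 3.52; s₂ = 1.2 − 0.1·3.52 = 0.848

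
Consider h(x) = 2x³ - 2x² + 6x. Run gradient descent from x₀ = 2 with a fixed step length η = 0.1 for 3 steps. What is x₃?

-2.3559296

h′(x) = 6x² - 4x + 6
x₁ = 2 − 0.1·22 = -0.2
x₂ = -0.2 − 0.1·7.04 = -0.904
x₃ = -0.904 − 0.1·14.519296 = -2.3559296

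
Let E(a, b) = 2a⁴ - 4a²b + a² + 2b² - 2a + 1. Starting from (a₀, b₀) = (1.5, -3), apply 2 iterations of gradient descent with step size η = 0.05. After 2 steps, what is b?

∇E = (8a³ - 8ab + 2a - 2, -4a² + 4b)
(a₁, b₁) = (1.5, -3) − 0.05·(64, -21) = (-1.7, -1.95)
(a₂, b₂) = (-1.7, -1.95) − 0.05·(-71.224, -19.36) = (1.8612, -0.982)
b = -0.982

-0.982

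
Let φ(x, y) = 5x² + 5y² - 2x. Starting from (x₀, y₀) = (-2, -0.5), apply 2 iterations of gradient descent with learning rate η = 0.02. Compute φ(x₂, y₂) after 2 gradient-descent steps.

∇φ = (10x - 2, 10y)
(x₁, y₁) = (-2, -0.5) − 0.02·(-22, -5) = (-1.56, -0.4)
(x₂, y₂) = (-1.56, -0.4) − 0.02·(-17.6, -4) = (-1.208, -0.32)
φ(-1.208, -0.32) = 10.22432

10.22432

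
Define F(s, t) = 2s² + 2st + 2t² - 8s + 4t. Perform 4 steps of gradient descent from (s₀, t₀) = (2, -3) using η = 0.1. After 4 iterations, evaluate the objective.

-18.58004992

∇F = (4s + 2t - 8, 2s + 4t + 4)
(s₁, t₁) = (2, -3) − 0.1·(-6, -4) = (2.6, -2.6)
(s₂, t₂) = (2.6, -2.6) − 0.1·(-2.8, -1.2) = (2.88, -2.48)
(s₃, t₃) = (2.88, -2.48) − 0.1·(-1.44, -0.16) = (3.024, -2.464)
(s₄, t₄) = (3.024, -2.464) − 0.1·(-0.832, 0.192) = (3.1072, -2.4832)
F(3.1072, -2.4832) = -18.58004992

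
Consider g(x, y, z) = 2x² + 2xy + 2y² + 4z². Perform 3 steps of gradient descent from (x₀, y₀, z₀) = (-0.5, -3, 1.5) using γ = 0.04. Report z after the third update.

0.471648

∇g = (4x + 2y, 2x + 4y, 8z)
Step 1: at (-0.5, -3, 1.5), ∇g = (-8, -13, 12) → (-0.5, -3, 1.5) − 0.04·(-8, -13, 12) = (-0.18, -2.48, 1.02)
Step 2: at (-0.18, -2.48, 1.02), ∇g = (-5.68, -10.28, 8.16) → (-0.18, -2.48, 1.02) − 0.04·(-5.68, -10.28, 8.16) = (0.0472, -2.0688, 0.6936)
Step 3: at (0.0472, -2.0688, 0.6936), ∇g = (-3.9488, -8.1808, 5.5488) → (0.0472, -2.0688, 0.6936) − 0.04·(-3.9488, -8.1808, 5.5488) = (0.205152, -1.741568, 0.471648)
z = 0.471648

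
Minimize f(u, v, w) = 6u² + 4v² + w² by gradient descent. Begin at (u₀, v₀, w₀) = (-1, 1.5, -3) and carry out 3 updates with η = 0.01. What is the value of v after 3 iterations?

∇f = (12u, 8v, 2w)
Step 1: at (-1, 1.5, -3), ∇f = (-12, 12, -6) → (-1, 1.5, -3) − 0.01·(-12, 12, -6) = (-0.88, 1.38, -2.94)
Step 2: at (-0.88, 1.38, -2.94), ∇f = (-10.56, 11.04, -5.88) → (-0.88, 1.38, -2.94) − 0.01·(-10.56, 11.04, -5.88) = (-0.7744, 1.2696, -2.8812)
Step 3: at (-0.7744, 1.2696, -2.8812), ∇f = (-9.2928, 10.1568, -5.7624) → (-0.7744, 1.2696, -2.8812) − 0.01·(-9.2928, 10.1568, -5.7624) = (-0.681472, 1.168032, -2.823576)
v = 1.168032

1.168032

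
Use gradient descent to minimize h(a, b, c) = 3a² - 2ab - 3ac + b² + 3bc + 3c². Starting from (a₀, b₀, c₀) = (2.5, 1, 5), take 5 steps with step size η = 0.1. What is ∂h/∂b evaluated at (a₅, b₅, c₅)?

∇h = (6a - 2b - 3c, -2a + 2b + 3c, -3a + 3b + 6c)
(a₁, b₁, c₁) = (2.5, 1, 5) − 0.1·(-2, 12, 25.5) = (2.7, -0.2, 2.45)
(a₂, b₂, c₂) = (2.7, -0.2, 2.45) − 0.1·(9.25, 1.55, 6) = (1.775, -0.355, 1.85)
(a₃, b₃, c₃) = (1.775, -0.355, 1.85) − 0.1·(5.81, 1.29, 4.71) = (1.194, -0.484, 1.379)
(a₄, b₄, c₄) = (1.194, -0.484, 1.379) − 0.1·(3.995, 0.781, 3.24) = (0.7945, -0.5621, 1.055)
(a₅, b₅, c₅) = (0.7945, -0.5621, 1.055) − 0.1·(2.7262, 0.4518, 2.2602) = (0.52188, -0.60728, 0.82898)
∂h/∂b at (0.52188, -0.60728, 0.82898) = 0.22862

0.22862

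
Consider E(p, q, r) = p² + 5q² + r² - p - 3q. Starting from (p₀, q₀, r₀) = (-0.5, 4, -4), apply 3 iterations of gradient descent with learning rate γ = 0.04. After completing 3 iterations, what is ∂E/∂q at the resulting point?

7.992

∇E = (2p - 1, 10q - 3, 2r)
Step 1: at (-0.5, 4, -4), ∇E = (-2, 37, -8) → (-0.5, 4, -4) − 0.04·(-2, 37, -8) = (-0.42, 2.52, -3.68)
Step 2: at (-0.42, 2.52, -3.68), ∇E = (-1.84, 22.2, -7.36) → (-0.42, 2.52, -3.68) − 0.04·(-1.84, 22.2, -7.36) = (-0.3464, 1.632, -3.3856)
Step 3: at (-0.3464, 1.632, -3.3856), ∇E = (-1.6928, 13.32, -6.7712) → (-0.3464, 1.632, -3.3856) − 0.04·(-1.6928, 13.32, -6.7712) = (-0.278688, 1.0992, -3.114752)
∂E/∂q at (-0.278688, 1.0992, -3.114752) = 7.992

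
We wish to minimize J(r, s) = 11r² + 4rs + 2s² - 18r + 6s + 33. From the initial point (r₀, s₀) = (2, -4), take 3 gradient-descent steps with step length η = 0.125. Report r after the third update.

∇J = (22r + 4s - 18, 4r + 4s + 6)
Step 1: at (2, -4), ∇J = (10, -2) → (2, -4) − 0.125·(10, -2) = (0.75, -3.75)
Step 2: at (0.75, -3.75), ∇J = (-16.5, -6) → (0.75, -3.75) − 0.125·(-16.5, -6) = (2.8125, -3)
Step 3: at (2.8125, -3), ∇J = (31.875, 5.25) → (2.8125, -3) − 0.125·(31.875, 5.25) = (-1.171875, -3.65625)
r = -1.171875

-1.171875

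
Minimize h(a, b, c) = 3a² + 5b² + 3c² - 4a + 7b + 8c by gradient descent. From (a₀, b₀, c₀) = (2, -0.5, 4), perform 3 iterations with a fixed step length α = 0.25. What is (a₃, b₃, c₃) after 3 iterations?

(0.5, -1.375, -2)

∇h = (6a - 4, 10b + 7, 6c + 8)
(a₁, b₁, c₁) = (2, -0.5, 4) − 0.25·(8, 2, 32) = (0, -1, -4)
(a₂, b₂, c₂) = (0, -1, -4) − 0.25·(-4, -3, -16) = (1, -0.25, 0)
(a₃, b₃, c₃) = (1, -0.25, 0) − 0.25·(2, 4.5, 8) = (0.5, -1.375, -2)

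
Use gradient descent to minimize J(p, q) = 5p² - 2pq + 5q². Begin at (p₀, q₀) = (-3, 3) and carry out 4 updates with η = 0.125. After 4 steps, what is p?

∇J = (10p - 2q, -2p + 10q)
(p₁, q₁) = (-3, 3) − 0.125·(-36, 36) = (1.5, -1.5)
(p₂, q₂) = (1.5, -1.5) − 0.125·(18, -18) = (-0.75, 0.75)
(p₃, q₃) = (-0.75, 0.75) − 0.125·(-9, 9) = (0.375, -0.375)
(p₄, q₄) = (0.375, -0.375) − 0.125·(4.5, -4.5) = (-0.1875, 0.1875)
p = -0.1875

-0.1875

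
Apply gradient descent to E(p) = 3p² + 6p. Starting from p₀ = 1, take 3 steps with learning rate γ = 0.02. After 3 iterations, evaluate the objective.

E′(p) = 6p + 6
Step 1: E′(1) = 12; p₁ = 1 − 0.02·12 = 0.76
Step 2: E′(0.76) = 10.56; p₂ = 0.76 − 0.02·10.56 = 0.5488
Step 3: E′(0.5488) = 9.2928; p₃ = 0.5488 − 0.02·9.2928 = 0.362944
E(0.362944) = 2.572849041408

2.572849041408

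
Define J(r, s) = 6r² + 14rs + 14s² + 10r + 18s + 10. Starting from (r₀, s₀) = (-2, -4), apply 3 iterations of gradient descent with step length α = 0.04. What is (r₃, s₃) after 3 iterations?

∇J = (12r + 14s + 10, 14r + 28s + 18)
(r₁, s₁) = (-2, -4) − 0.04·(-70, -122) = (0.8, 0.88)
(r₂, s₂) = (0.8, 0.88) − 0.04·(31.92, 53.84) = (-0.4768, -1.2736)
(r₃, s₃) = (-0.4768, -1.2736) − 0.04·(-13.552, -24.336) = (0.06528, -0.30016)

(0.06528, -0.30016)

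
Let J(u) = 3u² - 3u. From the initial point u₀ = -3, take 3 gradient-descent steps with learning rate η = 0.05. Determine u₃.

-0.7005

J′(u) = 6u - 3
u₁ = -3 − 0.05·(-21) = -1.95
u₂ = -1.95 − 0.05·(-14.7) = -1.215
u₃ = -1.215 − 0.05·(-10.29) = -0.7005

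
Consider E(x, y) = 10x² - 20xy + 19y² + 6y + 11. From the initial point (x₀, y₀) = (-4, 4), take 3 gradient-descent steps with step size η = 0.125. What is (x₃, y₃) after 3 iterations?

(472.09375, -730.984375)

∇E = (20x - 20y, -20x + 38y + 6)
(x₁, y₁) = (-4, 4) − 0.125·(-160, 238) = (16, -25.75)
(x₂, y₂) = (16, -25.75) − 0.125·(835, -1292.5) = (-88.375, 135.8125)
(x₃, y₃) = (-88.375, 135.8125) − 0.125·(-4483.75, 6934.375) = (472.09375, -730.984375)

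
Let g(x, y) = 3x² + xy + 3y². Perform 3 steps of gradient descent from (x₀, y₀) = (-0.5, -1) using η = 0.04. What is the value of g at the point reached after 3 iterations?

∇g = (6x + y, x + 6y)
Step 1: at (-0.5, -1), ∇g = (-4, -6.5) → (-0.5, -1) − 0.04·(-4, -6.5) = (-0.34, -0.74)
Step 2: at (-0.34, -0.74), ∇g = (-2.78, -4.78) → (-0.34, -0.74) − 0.04·(-2.78, -4.78) = (-0.2288, -0.5488)
Step 3: at (-0.2288, -0.5488), ∇g = (-1.9216, -3.5216) → (-0.2288, -0.5488) − 0.04·(-1.9216, -3.5216) = (-0.151936, -0.407936)
g(-0.151936, -0.407936) = 0.630469148672

0.630469148672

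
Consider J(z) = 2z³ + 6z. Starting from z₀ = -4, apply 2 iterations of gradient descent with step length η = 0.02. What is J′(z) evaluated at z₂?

672.270361411584

J′(z) = 6z² + 6
z₁ = -4 − 0.02·102 = -6.04
z₂ = -6.04 − 0.02·224.8896 = -10.537792
J′(z) at (-10.537792) = 672.270361411584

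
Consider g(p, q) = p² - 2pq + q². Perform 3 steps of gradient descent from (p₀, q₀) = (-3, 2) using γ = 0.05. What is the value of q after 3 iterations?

0.78

∇g = (2p - 2q, -2p + 2q)
(p₁, q₁) = (-3, 2) − 0.05·(-10, 10) = (-2.5, 1.5)
(p₂, q₂) = (-2.5, 1.5) − 0.05·(-8, 8) = (-2.1, 1.1)
(p₃, q₃) = (-2.1, 1.1) − 0.05·(-6.4, 6.4) = (-1.78, 0.78)
q = 0.78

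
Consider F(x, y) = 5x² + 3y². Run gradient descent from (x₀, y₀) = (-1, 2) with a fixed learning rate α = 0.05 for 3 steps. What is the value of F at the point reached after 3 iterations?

1.489913

∇F = (10x, 6y)
(x₁, y₁) = (-1, 2) − 0.05·(-10, 12) = (-0.5, 1.4)
(x₂, y₂) = (-0.5, 1.4) − 0.05·(-5, 8.4) = (-0.25, 0.98)
(x₃, y₃) = (-0.25, 0.98) − 0.05·(-2.5, 5.88) = (-0.125, 0.686)
F(-0.125, 0.686) = 1.489913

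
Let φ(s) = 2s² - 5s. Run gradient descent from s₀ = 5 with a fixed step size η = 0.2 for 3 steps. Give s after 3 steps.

φ′(s) = 4s - 5
s₁ = 5 − 0.2·15 = 2
s₂ = 2 − 0.2·3 = 1.4
s₃ = 1.4 − 0.2·0.6 = 1.28

1.28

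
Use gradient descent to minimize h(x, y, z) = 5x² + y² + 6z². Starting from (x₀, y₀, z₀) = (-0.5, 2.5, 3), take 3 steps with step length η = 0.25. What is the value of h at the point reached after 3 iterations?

3470.3359375

∇h = (10x, 2y, 12z)
(x₁, y₁, z₁) = (-0.5, 2.5, 3) − 0.25·(-5, 5, 36) = (0.75, 1.25, -6)
(x₂, y₂, z₂) = (0.75, 1.25, -6) − 0.25·(7.5, 2.5, -72) = (-1.125, 0.625, 12)
(x₃, y₃, z₃) = (-1.125, 0.625, 12) − 0.25·(-11.25, 1.25, 144) = (1.6875, 0.3125, -24)
h(1.6875, 0.3125, -24) = 3470.3359375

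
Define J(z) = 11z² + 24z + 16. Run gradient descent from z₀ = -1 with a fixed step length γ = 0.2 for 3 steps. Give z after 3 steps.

J′(z) = 22z + 24
Step 1: J′(-1) = 2; z₁ = -1 − 0.2·2 = -1.4
Step 2: J′(-1.4) = -6.8; z₂ = -1.4 − 0.2·(-6.8) = -0.04
Step 3: J′(-0.04) = 23.12; z₃ = -0.04 − 0.2·23.12 = -4.664

-4.664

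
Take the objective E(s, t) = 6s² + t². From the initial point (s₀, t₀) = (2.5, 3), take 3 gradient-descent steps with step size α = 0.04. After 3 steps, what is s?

∇E = (12s, 2t)
Step 1: at (2.5, 3), ∇E = (30, 6) → (2.5, 3) − 0.04·(30, 6) = (1.3, 2.76)
Step 2: at (1.3, 2.76), ∇E = (15.6, 5.52) → (1.3, 2.76) − 0.04·(15.6, 5.52) = (0.676, 2.5392)
Step 3: at (0.676, 2.5392), ∇E = (8.112, 5.0784) → (0.676, 2.5392) − 0.04·(8.112, 5.0784) = (0.35152, 2.336064)
s = 0.35152

0.35152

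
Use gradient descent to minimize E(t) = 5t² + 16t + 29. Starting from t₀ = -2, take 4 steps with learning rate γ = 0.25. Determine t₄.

E′(t) = 10t + 16
Step 1: E′(-2) = -4; t₁ = -2 − 0.25·(-4) = -1
Step 2: E′(-1) = 6; t₂ = -1 − 0.25·6 = -2.5
Step 3: E′(-2.5) = -9; t₃ = -2.5 − 0.25·(-9) = -0.25
Step 4: E′(-0.25) = 13.5; t₄ = -0.25 − 0.25·13.5 = -3.625

-3.625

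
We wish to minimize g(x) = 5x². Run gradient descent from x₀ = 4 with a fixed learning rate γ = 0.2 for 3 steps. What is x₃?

g′(x) = 10x
x₁ = 4 − 0.2·40 = -4
x₂ = -4 − 0.2·(-40) = 4
x₃ = 4 − 0.2·40 = -4

-4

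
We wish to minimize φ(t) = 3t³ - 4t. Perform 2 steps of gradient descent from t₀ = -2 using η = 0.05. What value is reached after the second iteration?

φ′(t) = 9t² - 4
t₁ = -2 − 0.05·32 = -3.6
t₂ = -3.6 − 0.05·112.64 = -9.232

-9.232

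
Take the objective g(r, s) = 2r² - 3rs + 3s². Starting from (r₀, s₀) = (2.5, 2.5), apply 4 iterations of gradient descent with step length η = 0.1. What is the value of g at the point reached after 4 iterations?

∇g = (4r - 3s, -3r + 6s)
Step 1: at (2.5, 2.5), ∇g = (2.5, 7.5) → (2.5, 2.5) − 0.1·(2.5, 7.5) = (2.25, 1.75)
Step 2: at (2.25, 1.75), ∇g = (3.75, 3.75) → (2.25, 1.75) − 0.1·(3.75, 3.75) = (1.875, 1.375)
Step 3: at (1.875, 1.375), ∇g = (3.375, 2.625) → (1.875, 1.375) − 0.1·(3.375, 2.625) = (1.5375, 1.1125)
Step 4: at (1.5375, 1.1125), ∇g = (2.8125, 2.0625) → (1.5375, 1.1125) − 0.1·(2.8125, 2.0625) = (1.25625, 0.90625)
g(1.25625, 0.90625) = 2.204765625

2.204765625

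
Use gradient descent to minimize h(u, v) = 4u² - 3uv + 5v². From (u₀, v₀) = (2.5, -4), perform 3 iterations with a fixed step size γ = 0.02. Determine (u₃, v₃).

(1.018992, -1.779956)

∇h = (8u - 3v, -3u + 10v)
Step 1: at (2.5, -4), ∇h = (32, -47.5) → (2.5, -4) − 0.02·(32, -47.5) = (1.86, -3.05)
Step 2: at (1.86, -3.05), ∇h = (24.03, -36.08) → (1.86, -3.05) − 0.02·(24.03, -36.08) = (1.3794, -2.3284)
Step 3: at (1.3794, -2.3284), ∇h = (18.0204, -27.4222) → (1.3794, -2.3284) − 0.02·(18.0204, -27.4222) = (1.018992, -1.779956)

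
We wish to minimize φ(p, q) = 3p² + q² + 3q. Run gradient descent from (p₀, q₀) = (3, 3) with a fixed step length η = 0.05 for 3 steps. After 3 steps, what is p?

∇φ = (6p, 2q + 3)
(p₁, q₁) = (3, 3) − 0.05·(18, 9) = (2.1, 2.55)
(p₂, q₂) = (2.1, 2.55) − 0.05·(12.6, 8.1) = (1.47, 2.145)
(p₃, q₃) = (1.47, 2.145) − 0.05·(8.82, 7.29) = (1.029, 1.7805)
p = 1.029

1.029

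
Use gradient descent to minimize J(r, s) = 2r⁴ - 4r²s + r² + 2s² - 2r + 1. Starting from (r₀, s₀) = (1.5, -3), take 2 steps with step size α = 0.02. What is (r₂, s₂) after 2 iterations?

(0.15868032, -2.369728)

∇J = (8r³ - 8rs + 2r - 2, -4r² + 4s)
(r₁, s₁) = (1.5, -3) − 0.02·(64, -21) = (0.22, -2.58)
(r₂, s₂) = (0.22, -2.58) − 0.02·(3.065984, -10.5136) = (0.15868032, -2.369728)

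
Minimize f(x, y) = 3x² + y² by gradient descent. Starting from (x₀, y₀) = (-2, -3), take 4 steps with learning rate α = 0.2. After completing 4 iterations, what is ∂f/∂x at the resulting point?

-0.0192

∇f = (6x, 2y)
(x₁, y₁) = (-2, -3) − 0.2·(-12, -6) = (0.4, -1.8)
(x₂, y₂) = (0.4, -1.8) − 0.2·(2.4, -3.6) = (-0.08, -1.08)
(x₃, y₃) = (-0.08, -1.08) − 0.2·(-0.48, -2.16) = (0.016, -0.648)
(x₄, y₄) = (0.016, -0.648) − 0.2·(0.096, -1.296) = (-0.0032, -0.3888)
∂f/∂x at (-0.0032, -0.3888) = -0.0192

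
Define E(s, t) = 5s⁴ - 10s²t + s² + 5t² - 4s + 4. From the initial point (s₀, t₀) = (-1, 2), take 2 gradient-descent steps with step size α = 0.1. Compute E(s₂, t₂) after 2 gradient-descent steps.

1008933.54010902528

∇E = (20s³ - 20st + 2s - 4, -10s² + 10t)
(s₁, t₁) = (-1, 2) − 0.1·(14, 10) = (-2.4, 1)
(s₂, t₂) = (-2.4, 1) − 0.1·(-237.28, -47.6) = (21.328, 5.76)
E(21.328, 5.76) = 1008933.54010902528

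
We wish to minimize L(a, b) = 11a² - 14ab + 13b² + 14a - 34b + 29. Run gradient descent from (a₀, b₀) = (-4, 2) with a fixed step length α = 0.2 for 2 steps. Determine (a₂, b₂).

(-94.4, 106.48)

∇L = (22a - 14b + 14, -14a + 26b - 34)
Step 1: at (-4, 2), ∇L = (-102, 74) → (-4, 2) − 0.2·(-102, 74) = (16.4, -12.8)
Step 2: at (16.4, -12.8), ∇L = (554, -596.4) → (16.4, -12.8) − 0.2·(554, -596.4) = (-94.4, 106.48)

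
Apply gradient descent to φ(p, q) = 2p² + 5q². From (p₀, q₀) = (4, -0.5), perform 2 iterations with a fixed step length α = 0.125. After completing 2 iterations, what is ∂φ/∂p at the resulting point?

4

∇φ = (4p, 10q)
Step 1: at (4, -0.5), ∇φ = (16, -5) → (4, -0.5) − 0.125·(16, -5) = (2, 0.125)
Step 2: at (2, 0.125), ∇φ = (8, 1.25) → (2, 0.125) − 0.125·(8, 1.25) = (1, -0.03125)
∂φ/∂p at (1, -0.03125) = 4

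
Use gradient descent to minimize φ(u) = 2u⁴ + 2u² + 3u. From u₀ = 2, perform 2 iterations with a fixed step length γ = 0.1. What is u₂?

φ′(u) = 8u³ + 4u + 3
Step 1: φ′(2) = 75; u₁ = 2 − 0.1·75 = -5.5
Step 2: φ′(-5.5) = -1350; u₂ = -5.5 − 0.1·(-1350) = 129.5

129.5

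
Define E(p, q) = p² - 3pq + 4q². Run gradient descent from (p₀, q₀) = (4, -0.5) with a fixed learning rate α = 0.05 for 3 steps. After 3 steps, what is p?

3.0020625

∇E = (2p - 3q, -3p + 8q)
(p₁, q₁) = (4, -0.5) − 0.05·(9.5, -16) = (3.525, 0.3)
(p₂, q₂) = (3.525, 0.3) − 0.05·(6.15, -8.175) = (3.2175, 0.70875)
(p₃, q₃) = (3.2175, 0.70875) − 0.05·(4.30875, -3.9825) = (3.0020625, 0.907875)
p = 3.0020625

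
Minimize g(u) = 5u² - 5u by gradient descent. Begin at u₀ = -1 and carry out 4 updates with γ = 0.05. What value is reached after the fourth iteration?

0.40625

g′(u) = 10u - 5
Step 1: g′(-1) = -15; u₁ = -1 − 0.05·(-15) = -0.25
Step 2: g′(-0.25) = -7.5; u₂ = -0.25 − 0.05·(-7.5) = 0.125
Step 3: g′(0.125) = -3.75; u₃ = 0.125 − 0.05·(-3.75) = 0.3125
Step 4: g′(0.3125) = -1.875; u₄ = 0.3125 − 0.05·(-1.875) = 0.40625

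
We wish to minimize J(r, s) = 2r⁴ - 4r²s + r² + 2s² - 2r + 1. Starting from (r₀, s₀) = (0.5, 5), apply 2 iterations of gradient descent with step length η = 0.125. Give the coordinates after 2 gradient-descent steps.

∇J = (8r³ - 8rs + 2r - 2, -4r² + 4s)
(r₁, s₁) = (0.5, 5) − 0.125·(-20, 19) = (3, 2.625)
(r₂, s₂) = (3, 2.625) − 0.125·(157, -25.5) = (-16.625, 5.8125)

(-16.625, 5.8125)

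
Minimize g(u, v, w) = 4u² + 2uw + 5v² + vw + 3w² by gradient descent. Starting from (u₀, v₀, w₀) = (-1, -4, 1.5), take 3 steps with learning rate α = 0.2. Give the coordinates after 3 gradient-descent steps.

∇g = (8u + 2w, 10v + w, 2u + v + 6w)
Step 1: at (-1, -4, 1.5), ∇g = (-5, -38.5, 3) → (-1, -4, 1.5) − 0.2·(-5, -38.5, 3) = (0, 3.7, 0.9)
Step 2: at (0, 3.7, 0.9), ∇g = (1.8, 37.9, 9.1) → (0, 3.7, 0.9) − 0.2·(1.8, 37.9, 9.1) = (-0.36, -3.88, -0.92)
Step 3: at (-0.36, -3.88, -0.92), ∇g = (-4.72, -39.72, -10.12) → (-0.36, -3.88, -0.92) − 0.2·(-4.72, -39.72, -10.12) = (0.584, 4.064, 1.104)

(0.584, 4.064, 1.104)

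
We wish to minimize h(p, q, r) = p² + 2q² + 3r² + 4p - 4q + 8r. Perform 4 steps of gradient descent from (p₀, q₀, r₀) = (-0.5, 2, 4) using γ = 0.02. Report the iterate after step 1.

(-0.56, 1.92, 3.36)

∇h = (2p + 4, 4q - 4, 6r + 8)
Step 1: at (-0.5, 2, 4), ∇h = (3, 4, 32) → (-0.5, 2, 4) − 0.02·(3, 4, 32) = (-0.56, 1.92, 3.36)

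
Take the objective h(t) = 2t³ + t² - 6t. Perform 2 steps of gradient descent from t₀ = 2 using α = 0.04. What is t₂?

0.969344

h′(t) = 6t² + 2t - 6
Step 1: h′(2) = 22; t₁ = 2 − 0.04·22 = 1.12
Step 2: h′(1.12) = 3.7664; t₂ = 1.12 − 0.04·3.7664 = 0.969344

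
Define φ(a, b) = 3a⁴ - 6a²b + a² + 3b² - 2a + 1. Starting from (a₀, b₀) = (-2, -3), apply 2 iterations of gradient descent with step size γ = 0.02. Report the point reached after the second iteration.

(-0.08446208, -1.637952)

∇φ = (12a³ - 12ab + 2a - 2, -6a² + 6b)
(a₁, b₁) = (-2, -3) − 0.02·(-174, -42) = (1.48, -2.16)
(a₂, b₂) = (1.48, -2.16) − 0.02·(78.223104, -26.1024) = (-0.08446208, -1.637952)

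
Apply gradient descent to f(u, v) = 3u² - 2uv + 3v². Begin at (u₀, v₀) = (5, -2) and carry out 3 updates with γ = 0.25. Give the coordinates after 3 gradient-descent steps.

∇f = (6u - 2v, -2u + 6v)
Step 1: at (5, -2), ∇f = (34, -22) → (5, -2) − 0.25·(34, -22) = (-3.5, 3.5)
Step 2: at (-3.5, 3.5), ∇f = (-28, 28) → (-3.5, 3.5) − 0.25·(-28, 28) = (3.5, -3.5)
Step 3: at (3.5, -3.5), ∇f = (28, -28) → (3.5, -3.5) − 0.25·(28, -28) = (-3.5, 3.5)

(-3.5, 3.5)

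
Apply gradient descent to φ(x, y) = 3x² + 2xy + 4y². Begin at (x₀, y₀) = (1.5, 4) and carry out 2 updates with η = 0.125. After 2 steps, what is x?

-0.0625

∇φ = (6x + 2y, 2x + 8y)
(x₁, y₁) = (1.5, 4) − 0.125·(17, 35) = (-0.625, -0.375)
(x₂, y₂) = (-0.625, -0.375) − 0.125·(-4.5, -4.25) = (-0.0625, 0.15625)
x = -0.0625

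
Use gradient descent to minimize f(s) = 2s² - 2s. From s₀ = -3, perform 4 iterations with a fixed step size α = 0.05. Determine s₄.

-0.9336

f′(s) = 4s - 2
s₁ = -3 − 0.05·(-14) = -2.3
s₂ = -2.3 − 0.05·(-11.2) = -1.74
s₃ = -1.74 − 0.05·(-8.96) = -1.292
s₄ = -1.292 − 0.05·(-7.168) = -0.9336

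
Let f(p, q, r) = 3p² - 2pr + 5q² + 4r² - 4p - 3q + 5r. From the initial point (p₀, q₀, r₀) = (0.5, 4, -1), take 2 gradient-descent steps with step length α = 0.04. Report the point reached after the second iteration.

(0.4424, 1.632, -0.7344)

∇f = (6p - 2r - 4, 10q - 3, -2p + 8r + 5)
Step 1: at (0.5, 4, -1), ∇f = (1, 37, -4) → (0.5, 4, -1) − 0.04·(1, 37, -4) = (0.46, 2.52, -0.84)
Step 2: at (0.46, 2.52, -0.84), ∇f = (0.44, 22.2, -2.64) → (0.46, 2.52, -0.84) − 0.04·(0.44, 22.2, -2.64) = (0.4424, 1.632, -0.7344)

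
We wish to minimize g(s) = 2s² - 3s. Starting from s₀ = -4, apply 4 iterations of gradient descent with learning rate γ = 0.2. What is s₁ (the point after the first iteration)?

g′(s) = 4s - 3
s₁ = -4 − 0.2·(-19) = -0.2

-0.2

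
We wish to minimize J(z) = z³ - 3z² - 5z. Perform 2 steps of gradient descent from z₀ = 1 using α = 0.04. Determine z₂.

J′(z) = 3z² - 6z - 5
Step 1: J′(1) = -8; z₁ = 1 − 0.04·(-8) = 1.32
Step 2: J′(1.32) = -7.6928; z₂ = 1.32 − 0.04·(-7.6928) = 1.627712

1.627712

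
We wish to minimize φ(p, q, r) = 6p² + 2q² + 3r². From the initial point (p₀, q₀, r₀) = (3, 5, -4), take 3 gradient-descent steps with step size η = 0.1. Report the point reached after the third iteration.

∇φ = (12p, 4q, 6r)
Step 1: at (3, 5, -4), ∇φ = (36, 20, -24) → (3, 5, -4) − 0.1·(36, 20, -24) = (-0.6, 3, -1.6)
Step 2: at (-0.6, 3, -1.6), ∇φ = (-7.2, 12, -9.6) → (-0.6, 3, -1.6) − 0.1·(-7.2, 12, -9.6) = (0.12, 1.8, -0.64)
Step 3: at (0.12, 1.8, -0.64), ∇φ = (1.44, 7.2, -3.84) → (0.12, 1.8, -0.64) − 0.1·(1.44, 7.2, -3.84) = (-0.024, 1.08, -0.256)

(-0.024, 1.08, -0.256)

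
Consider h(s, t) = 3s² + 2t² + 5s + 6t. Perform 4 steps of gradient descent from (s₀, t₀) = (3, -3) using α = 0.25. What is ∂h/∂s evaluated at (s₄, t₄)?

1.4375

∇h = (6s + 5, 4t + 6)
Step 1: at (3, -3), ∇h = (23, -6) → (3, -3) − 0.25·(23, -6) = (-2.75, -1.5)
Step 2: at (-2.75, -1.5), ∇h = (-11.5, 0) → (-2.75, -1.5) − 0.25·(-11.5, 0) = (0.125, -1.5)
Step 3: at (0.125, -1.5), ∇h = (5.75, 0) → (0.125, -1.5) − 0.25·(5.75, 0) = (-1.3125, -1.5)
Step 4: at (-1.3125, -1.5), ∇h = (-2.875, 0) → (-1.3125, -1.5) − 0.25·(-2.875, 0) = (-0.59375, -1.5)
∂h/∂s at (-0.59375, -1.5) = 1.4375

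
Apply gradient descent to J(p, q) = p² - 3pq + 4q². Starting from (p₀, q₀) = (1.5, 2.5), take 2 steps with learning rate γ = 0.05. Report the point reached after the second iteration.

∇J = (2p - 3q, -3p + 8q)
Step 1: at (1.5, 2.5), ∇J = (-4.5, 15.5) → (1.5, 2.5) − 0.05·(-4.5, 15.5) = (1.725, 1.725)
Step 2: at (1.725, 1.725), ∇J = (-1.725, 8.625) → (1.725, 1.725) − 0.05·(-1.725, 8.625) = (1.81125, 1.29375)

(1.81125, 1.29375)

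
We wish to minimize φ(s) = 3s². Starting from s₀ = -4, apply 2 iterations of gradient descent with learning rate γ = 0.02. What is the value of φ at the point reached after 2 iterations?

28.78537728

φ′(s) = 6s
s₁ = -4 − 0.02·(-24) = -3.52
s₂ = -3.52 − 0.02·(-21.12) = -3.0976
φ(-3.0976) = 28.78537728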